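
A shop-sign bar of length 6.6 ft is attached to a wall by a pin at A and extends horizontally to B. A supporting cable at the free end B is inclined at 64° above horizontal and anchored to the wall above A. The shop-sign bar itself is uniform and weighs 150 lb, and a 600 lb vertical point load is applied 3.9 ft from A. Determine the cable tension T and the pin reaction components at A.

ΣM about A: T·sin64°·6.6 − 150·3.3 − 600·3.9 = 0 → T = 2835/(6.6·0.898794) = 477.913 ≈ 477.9 lb.
ΣF_x = 0: A_x − T·cos64° = 0 → A_x = 477.913 × 0.438371 = 209.5 lb.
ΣF_y = 0: A_y + T·sin64° − 150 − 600 = 0 → A_y = 750 − 477.913 × 0.898794 = 320.5 lb.

T = 477.9 lb, A_x = 209.5 lb, A_y = 320.5 lb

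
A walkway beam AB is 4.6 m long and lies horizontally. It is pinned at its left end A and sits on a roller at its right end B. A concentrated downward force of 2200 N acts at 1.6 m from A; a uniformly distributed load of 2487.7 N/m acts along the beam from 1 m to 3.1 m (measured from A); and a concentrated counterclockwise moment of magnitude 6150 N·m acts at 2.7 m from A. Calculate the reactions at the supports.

A_x = 0, A_y = 5668 N, B_y = 1756 N

Resultant of the distributed load: 2487.7 × 2.1 = 5224.17 N at 2.05 m from A.
Moments about A: B_y·4.6 − 2200·1.6 − (2487.7·2.1)·2.05 + 6150 = 0 → B_y = 8079.5485/4.6 = 1756.42 ≈ 1756 N.
ΣF_y = 0: A_y + 1756.42 − 2200 − 2487.7·2.1 = 0 → A_y = 5668 N.
ΣF_x = 0: no horizontal applied forces, so A_x = 0.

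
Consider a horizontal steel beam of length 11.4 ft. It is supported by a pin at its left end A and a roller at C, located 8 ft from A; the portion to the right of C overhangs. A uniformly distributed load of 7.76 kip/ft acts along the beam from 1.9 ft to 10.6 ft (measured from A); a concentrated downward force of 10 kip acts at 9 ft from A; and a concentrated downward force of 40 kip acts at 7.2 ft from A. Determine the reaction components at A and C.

Resultant of the distributed load: 7.76 × 8.7 = 67.512 kip at 6.25 ft from A.
Moments about A: C_y·8 − (7.76·8.7)·6.25 − 10·9 − 40·7.2 = 0 → C_y = 799.95/8 = 99.9938 ≈ 99.99 kip.
ΣF_y = 0: A_y + 99.9938 − 7.76·8.7 − 10 − 40 = 0 → A_y = 17.52 kip.
ΣF_x = 0: no horizontal applied forces, so A_x = 0.

A_x = 0, A_y = 17.52 kip, C_y = 99.99 kip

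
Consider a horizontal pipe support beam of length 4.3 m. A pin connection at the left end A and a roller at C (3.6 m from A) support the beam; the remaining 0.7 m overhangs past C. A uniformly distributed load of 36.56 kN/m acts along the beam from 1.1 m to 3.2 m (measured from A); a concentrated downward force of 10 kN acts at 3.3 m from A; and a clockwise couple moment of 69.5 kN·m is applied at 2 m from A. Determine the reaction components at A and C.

A_x = 0, A_y = 12.45 kN, C_y = 74.32 kN

Resultant of the distributed load: 36.56 × 2.1 = 76.776 kN at 2.15 m from A.
Taking moments about A: C_y·3.6 − (36.56·2.1)·2.15 − 10·3.3 − 69.5 = 0 → C_y = 267.5684/3.6 = 74.3246 ≈ 74.32 kN.
ΣF_y = 0: A_y + 74.3246 − 36.56·2.1 − 10 = 0 → A_y = 12.45 kN.
ΣF_x = 0: no horizontal applied forces, so A_x = 0.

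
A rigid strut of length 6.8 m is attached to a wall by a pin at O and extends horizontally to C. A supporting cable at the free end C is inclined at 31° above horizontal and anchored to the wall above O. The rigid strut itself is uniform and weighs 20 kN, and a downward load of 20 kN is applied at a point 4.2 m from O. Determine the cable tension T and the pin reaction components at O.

T = 43.40 kN, O_x = 37.20 kN, O_y = 17.65 kN

ΣM about O: T·sin31°·6.8 − 20·3.4 − 20·4.2 = 0 → T = 152/(6.8·0.515038) = 43.4006 ≈ 43.40 kN.
ΣF_x = 0: O_x − T·cos31° = 0 → O_x = 43.4006 × 0.857167 = 37.20 kN.
ΣF_y = 0: O_y + T·sin31° − 20 − 20 = 0 → O_y = 40 − 43.4006 × 0.515038 = 17.65 kN.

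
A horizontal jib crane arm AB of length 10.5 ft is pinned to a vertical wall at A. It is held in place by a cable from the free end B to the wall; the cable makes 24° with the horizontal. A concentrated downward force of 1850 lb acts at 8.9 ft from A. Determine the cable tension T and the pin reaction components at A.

ΣM about A: T·sin24°·10.5 − 1850·8.9 = 0 → T = 16465/(10.5·0.406737) = 3855.31 ≈ 3855 lb.
ΣF_x = 0: A_x − T·cos24° = 0 → A_x = 3855.31 × 0.913545 = 3522 lb.
ΣF_y = 0: A_y + T·sin24° − 1850 = 0 → A_y = 1850 − 3855.31 × 0.406737 = 281.9 lb.

T = 3855 lb, A_x = 3522 lb, A_y = 281.9 lb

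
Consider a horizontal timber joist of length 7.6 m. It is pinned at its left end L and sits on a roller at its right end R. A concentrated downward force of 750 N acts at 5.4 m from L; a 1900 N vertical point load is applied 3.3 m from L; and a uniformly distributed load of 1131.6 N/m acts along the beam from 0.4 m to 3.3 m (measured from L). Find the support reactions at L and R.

L_x = 0, L_y = 3775 N, R_y = 2157 N

Resultant of the distributed load: 1131.6 × 2.9 = 3281.64 N at 1.85 m from L.
Taking moments about L: R_y·7.6 − 750·5.4 − 1900·3.3 − (1131.6·2.9)·1.85 = 0 → R_y = 16391.034/7.6 = 2156.72 ≈ 2157 N.
ΣF_y = 0: L_y + 2156.72 − 750 − 1900 − 1131.6·2.9 = 0 → L_y = 3775 N.
ΣF_x = 0: no horizontal applied forces, so L_x = 0.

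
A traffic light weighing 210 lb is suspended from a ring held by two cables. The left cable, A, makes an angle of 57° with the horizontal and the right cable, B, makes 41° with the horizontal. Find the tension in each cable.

ΣF_x = 0: −T_A·cos57° + T_B·cos41° = 0 → T_B = 0.721654·T_A.
ΣF_y = 0: T_A·sin57° + T_B·sin41° = 210.
Substitute: T_A·(0.838671 + 0.721654·0.656059) = 210 → T_A = 160.047 ≈ 160.0 lb.
Then T_B = 0.721654 × 160.047 = 115.5 lb.

T_A = 160.0 lb, T_B = 115.5 lb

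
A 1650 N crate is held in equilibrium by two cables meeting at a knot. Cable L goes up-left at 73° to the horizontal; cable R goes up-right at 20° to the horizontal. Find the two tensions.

ΣF_x = 0: −T_L·cos73° + T_R·cos20° = 0 → T_R = 0.311135·T_L.
ΣF_y = 0: T_L·sin73° + T_R·sin20° = 1650.
Substitute: T_L·(0.956305 + 0.311135·0.34202) = 1650 → T_L = 1552.62 ≈ 1553 N.
Then T_R = 0.311135 × 1552.62 = 483.1 N.

T_L = 1553 N, T_R = 483.1 N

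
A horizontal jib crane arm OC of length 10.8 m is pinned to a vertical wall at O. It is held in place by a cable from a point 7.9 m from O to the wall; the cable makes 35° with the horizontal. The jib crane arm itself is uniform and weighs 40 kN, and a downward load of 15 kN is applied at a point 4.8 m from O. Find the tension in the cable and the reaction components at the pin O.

T = 63.56 kN, O_x = 52.06 kN, O_y = 18.54 kN

ΣM about O: T·sin35°·7.9 − 40·5.4 − 15·4.8 = 0 → T = 288/(7.9·0.573576) = 63.5586 ≈ 63.56 kN.
ΣF_x = 0: O_x − T·cos35° = 0 → O_x = 63.5586 × 0.819152 = 52.06 kN.
ΣF_y = 0: O_y + T·sin35° − 40 − 15 = 0 → O_y = 55 − 63.5586 × 0.573576 = 18.54 kN.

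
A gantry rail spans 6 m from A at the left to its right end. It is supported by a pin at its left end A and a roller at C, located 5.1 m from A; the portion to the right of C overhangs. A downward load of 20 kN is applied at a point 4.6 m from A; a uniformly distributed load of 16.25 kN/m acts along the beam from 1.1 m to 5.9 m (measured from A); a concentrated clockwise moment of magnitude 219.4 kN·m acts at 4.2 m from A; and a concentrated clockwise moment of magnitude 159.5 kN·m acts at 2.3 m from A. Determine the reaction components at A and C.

A_x = 0, A_y = -47.86 kN, C_y = 145.9 kN

Resultant of the distributed load: 16.25 × 4.8 = 78 kN at 3.5 m from A.
Taking moments about A: C_y·5.1 − 20·4.6 − (16.25·4.8)·3.5 − 219.4 − 159.5 = 0 → C_y = 743.9/5.1 = 145.863 ≈ 145.9 kN.
ΣF_y = 0: A_y + 145.863 − 20 − 16.25·4.8 = 0 → A_y = -47.86 kN.
ΣF_x = 0: no horizontal applied forces, so A_x = 0.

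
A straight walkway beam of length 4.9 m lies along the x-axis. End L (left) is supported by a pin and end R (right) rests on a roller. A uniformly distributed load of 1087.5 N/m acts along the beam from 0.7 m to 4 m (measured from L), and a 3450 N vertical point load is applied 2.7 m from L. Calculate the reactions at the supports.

L_x = 0, L_y = 3417 N, R_y = 3622 N

Resultant of the distributed load: 1087.5 × 3.3 = 3588.75 N at 2.35 m from L.
Taking moments about L: R_y·4.9 − (1087.5·3.3)·2.35 − 3450·2.7 = 0 → R_y = 17748.5625/4.9 = 3622.16 ≈ 3622 N.
ΣF_y = 0: L_y + 3622.16 − 1087.5·3.3 − 3450 = 0 → L_y = 3417 N.
ΣF_x = 0: no horizontal applied forces, so L_x = 0.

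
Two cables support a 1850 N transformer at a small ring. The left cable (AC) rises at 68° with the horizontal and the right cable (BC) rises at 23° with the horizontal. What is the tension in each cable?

T_AC = 1703 N, T_BC = 693.1 N

ΣF_x = 0: −T_AC·cos68° + T_BC·cos23° = 0 → T_BC = 0.406958·T_AC.
ΣF_y = 0: T_AC·sin68° + T_BC·sin23° = 1850.
Substitute: T_AC·(0.927184 + 0.406958·0.390731) = 1850 → T_AC = 1703.19 ≈ 1703 N.
Then T_BC = 0.406958 × 1703.19 = 693.1 N.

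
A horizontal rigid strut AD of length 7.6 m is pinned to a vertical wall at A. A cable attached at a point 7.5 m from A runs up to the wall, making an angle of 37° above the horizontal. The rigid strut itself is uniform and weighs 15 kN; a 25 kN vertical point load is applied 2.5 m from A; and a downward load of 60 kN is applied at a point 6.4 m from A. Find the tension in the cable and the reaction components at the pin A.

ΣM about A: T·sin37°·7.5 − 15·3.8 − 25·2.5 − 60·6.4 = 0 → T = 503.5/(7.5·0.601815) = 111.551 ≈ 111.6 kN.
ΣF_x = 0: A_x − T·cos37° = 0 → A_x = 111.551 × 0.798636 = 89.09 kN.
ΣF_y = 0: A_y + T·sin37° − 15 − 25 − 60 = 0 → A_y = 100 − 111.551 × 0.601815 = 32.87 kN.

T = 111.6 kN, A_x = 89.09 kN, A_y = 32.87 kN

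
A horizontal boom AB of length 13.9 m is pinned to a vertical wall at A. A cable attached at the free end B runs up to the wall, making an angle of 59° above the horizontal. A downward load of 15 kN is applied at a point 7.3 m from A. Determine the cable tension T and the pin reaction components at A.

T = 9.190 kN, A_x = 4.733 kN, A_y = 7.122 kN

ΣM about A: T·sin59°·13.9 − 15·7.3 = 0 → T = 109.5/(13.9·0.857167) = 9.19039 ≈ 9.190 kN.
ΣF_x = 0: A_x − T·cos59° = 0 → A_x = 9.19039 × 0.515038 = 4.733 kN.
ΣF_y = 0: A_y + T·sin59° − 15 = 0 → A_y = 15 − 9.19039 × 0.857167 = 7.122 kN.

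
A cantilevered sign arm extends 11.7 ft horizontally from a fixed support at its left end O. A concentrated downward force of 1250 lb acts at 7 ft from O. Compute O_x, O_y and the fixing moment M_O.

O_x = 0, O_y = 1250 lb, M_O = 8750 lb·ft

ΣF_x = 0: O_x = 0.
ΣF_y = 0: O_y − 1250 = 0 → O_y = 1250 lb.
ΣM about O: M_O − 1250·7 = 0 → M_O = 8750 lb·ft.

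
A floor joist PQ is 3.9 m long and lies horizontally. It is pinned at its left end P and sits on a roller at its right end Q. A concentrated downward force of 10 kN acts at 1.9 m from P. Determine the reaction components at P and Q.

ΣM about P: Q_y·3.9 − 10·1.9 = 0 → Q_y = 19/3.9 = 4.87179 ≈ 4.872 kN.
ΣF_y = 0: P_y + 4.87179 − 10 = 0 → P_y = 5.128 kN.
ΣF_x = 0: no horizontal applied forces, so P_x = 0.

P_x = 0, P_y = 5.128 kN, Q_y = 4.872 kN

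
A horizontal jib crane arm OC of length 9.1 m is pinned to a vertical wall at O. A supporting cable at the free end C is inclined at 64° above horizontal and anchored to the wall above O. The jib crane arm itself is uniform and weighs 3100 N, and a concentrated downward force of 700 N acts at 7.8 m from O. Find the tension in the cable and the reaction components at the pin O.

ΣM about O: T·sin64°·9.1 − 3100·4.55 − 700·7.8 = 0 → T = 19565/(9.1·0.898794) = 2392.09 ≈ 2392 N.
ΣF_x = 0: O_x − T·cos64° = 0 → O_x = 2392.09 × 0.438371 = 1049 N.
ΣF_y = 0: O_y + T·sin64° − 3100 − 700 = 0 → O_y = 3800 − 2392.09 × 0.898794 = 1650 N.

T = 2392 N, O_x = 1049 N, O_y = 1650 N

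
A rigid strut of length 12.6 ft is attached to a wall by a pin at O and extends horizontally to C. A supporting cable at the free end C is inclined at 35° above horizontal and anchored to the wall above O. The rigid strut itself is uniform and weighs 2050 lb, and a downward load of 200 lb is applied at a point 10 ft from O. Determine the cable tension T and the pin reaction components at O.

T = 2064 lb, O_x = 1691 lb, O_y = 1066 lb

ΣM about O: T·sin35°·12.6 − 2050·6.3 − 200·10 = 0 → T = 14915/(12.6·0.573576) = 2063.77 ≈ 2064 lb.
ΣF_x = 0: O_x − T·cos35° = 0 → O_x = 2063.77 × 0.819152 = 1691 lb.
ΣF_y = 0: O_y + T·sin35° − 2050 − 200 = 0 → O_y = 2250 − 2063.77 × 0.573576 = 1066 lb.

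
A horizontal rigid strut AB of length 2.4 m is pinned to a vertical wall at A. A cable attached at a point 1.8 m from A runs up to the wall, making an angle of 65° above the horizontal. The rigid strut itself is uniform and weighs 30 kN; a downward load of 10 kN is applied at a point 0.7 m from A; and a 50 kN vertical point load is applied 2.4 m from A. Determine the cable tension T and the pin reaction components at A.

T = 99.92 kN, A_x = 42.23 kN, A_y = -0.5556 kN

ΣM about A: T·sin65°·1.8 − 30·1.2 − 10·0.7 − 50·2.4 = 0 → T = 163/(1.8·0.906308) = 99.917 ≈ 99.92 kN.
ΣF_x = 0: A_x − T·cos65° = 0 → A_x = 99.917 × 0.422618 = 42.23 kN.
ΣF_y = 0: A_y + T·sin65° − 30 − 10 − 50 = 0 → A_y = 90 − 99.917 × 0.906308 = -0.5556 kN.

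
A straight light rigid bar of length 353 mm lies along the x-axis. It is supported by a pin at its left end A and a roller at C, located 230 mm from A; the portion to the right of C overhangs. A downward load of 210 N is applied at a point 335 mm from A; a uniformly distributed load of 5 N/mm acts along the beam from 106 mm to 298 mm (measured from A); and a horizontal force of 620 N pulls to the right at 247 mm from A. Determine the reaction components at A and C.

Resultant of the distributed load: 5 × 192 = 960 N at 202 mm from A.
ΣM about A: C_y·230 − 210·335 − (5·192)·202 = 0 → C_y = 264270/230 = 1149 N.
ΣF_y = 0: A_y + 1149 − 210 − 5·192 = 0 → A_y = 21.00 N.
ΣF_x = 0: A_x + 620 = 0 → A_x = -620.0 N.

A_x = -620.0 N, A_y = 21.00 N, C_y = 1149 N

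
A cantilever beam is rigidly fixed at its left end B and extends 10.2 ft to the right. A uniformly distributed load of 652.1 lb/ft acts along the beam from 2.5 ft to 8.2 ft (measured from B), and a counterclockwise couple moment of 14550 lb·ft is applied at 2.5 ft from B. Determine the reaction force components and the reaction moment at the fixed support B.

B_x = 0, B_y = 3717 lb, M_B = 5336 lb·ft

Resultant of the distributed load: 652.1 × 5.7 = 3716.97 lb at 5.35 ft from B.
ΣF_x = 0: B_x = 0.
ΣF_y = 0: B_y − 652.1·5.7 = 0 → B_y = 3717 lb.
ΣM about B: M_B − (652.1·5.7)·5.35 + 14550 = 0 → M_B = 5336 lb·ft.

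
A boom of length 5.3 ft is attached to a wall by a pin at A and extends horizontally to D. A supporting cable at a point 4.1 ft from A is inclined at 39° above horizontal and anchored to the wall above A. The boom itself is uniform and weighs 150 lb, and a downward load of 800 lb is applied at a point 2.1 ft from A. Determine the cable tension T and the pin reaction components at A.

ΣM about A: T·sin39°·4.1 − 150·2.65 − 800·2.1 = 0 → T = 2077.5/(4.1·0.62932) = 805.166 ≈ 805.2 lb.
ΣF_x = 0: A_x − T·cos39° = 0 → A_x = 805.166 × 0.777146 = 625.7 lb.
ΣF_y = 0: A_y + T·sin39° − 150 − 800 = 0 → A_y = 950 − 805.166 × 0.62932 = 443.3 lb.

T = 805.2 lb, A_x = 625.7 lb, A_y = 443.3 lb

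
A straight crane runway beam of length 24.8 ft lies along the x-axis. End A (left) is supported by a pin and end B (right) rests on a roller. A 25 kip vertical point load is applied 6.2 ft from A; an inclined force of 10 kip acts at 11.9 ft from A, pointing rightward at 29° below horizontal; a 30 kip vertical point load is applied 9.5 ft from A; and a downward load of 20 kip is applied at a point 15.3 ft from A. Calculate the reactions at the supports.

A_x = -8.746 kip, A_y = 47.44 kip, B_y = 32.41 kip

Taking moments about A: B_y·24.8 − 25·6.2 − 10·sin29°·11.9 − 30·9.5 − 20·15.3 = 0 → B_y = 803.692/24.8 = 32.4069 ≈ 32.41 kip.
ΣF_y = 0: A_y + 32.4069 − 25 − 10·sin29° − 30 − 20 = 0 → A_y = 47.44 kip.
ΣF_x = 0: A_x + 10·cos29° = 0 → A_x = -8.746 kip.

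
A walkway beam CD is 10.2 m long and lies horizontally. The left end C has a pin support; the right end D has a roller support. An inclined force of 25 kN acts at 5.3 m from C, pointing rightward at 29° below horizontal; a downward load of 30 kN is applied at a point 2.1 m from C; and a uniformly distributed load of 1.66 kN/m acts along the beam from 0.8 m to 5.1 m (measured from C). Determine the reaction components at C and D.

C_x = -21.87 kN, C_y = 34.72 kN, D_y = 14.54 kN

Resultant of the distributed load: 1.66 × 4.3 = 7.138 kN at 2.95 m from C.
Moments about C: D_y·10.2 − 25·sin29°·5.3 − 30·2.1 − (1.66·4.3)·2.95 = 0 → D_y = 148.294/10.2 = 14.5386 ≈ 14.54 kN.
ΣF_y = 0: C_y + 14.5386 − 25·sin29° − 30 − 1.66·4.3 = 0 → C_y = 34.72 kN.
ΣF_x = 0: C_x + 25·cos29° = 0 → C_x = -21.87 kN.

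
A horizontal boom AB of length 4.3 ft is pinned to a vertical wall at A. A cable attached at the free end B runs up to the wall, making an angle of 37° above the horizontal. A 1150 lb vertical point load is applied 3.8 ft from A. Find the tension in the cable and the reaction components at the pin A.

ΣM about A: T·sin37°·4.3 − 1150·3.8 = 0 → T = 4370/(4.3·0.601815) = 1688.69 ≈ 1689 lb.
ΣF_x = 0: A_x − T·cos37° = 0 → A_x = 1688.69 × 0.798636 = 1349 lb.
ΣF_y = 0: A_y + T·sin37° − 1150 = 0 → A_y = 1150 − 1688.69 × 0.601815 = 133.7 lb.

T = 1689 lb, A_x = 1349 lb, A_y = 133.7 lb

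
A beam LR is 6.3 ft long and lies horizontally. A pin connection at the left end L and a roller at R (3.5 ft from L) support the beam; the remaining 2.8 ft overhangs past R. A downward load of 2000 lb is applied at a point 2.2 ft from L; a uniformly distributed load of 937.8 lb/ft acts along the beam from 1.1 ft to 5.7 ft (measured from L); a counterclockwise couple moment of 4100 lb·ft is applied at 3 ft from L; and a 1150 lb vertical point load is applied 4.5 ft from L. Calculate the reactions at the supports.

L_x = 0, L_y = 1709 lb, R_y = 5755 lb

Resultant of the distributed load: 937.8 × 4.6 = 4313.88 lb at 3.4 ft from L.
Moments about L: R_y·3.5 − 2000·2.2 − (937.8·4.6)·3.4 + 4100 − 1150·4.5 = 0 → R_y = 20142.192/3.5 = 5754.91 ≈ 5755 lb.
ΣF_y = 0: L_y + 5754.91 − 2000 − 937.8·4.6 − 1150 = 0 → L_y = 1709 lb.
ΣF_x = 0: no horizontal applied forces, so L_x = 0.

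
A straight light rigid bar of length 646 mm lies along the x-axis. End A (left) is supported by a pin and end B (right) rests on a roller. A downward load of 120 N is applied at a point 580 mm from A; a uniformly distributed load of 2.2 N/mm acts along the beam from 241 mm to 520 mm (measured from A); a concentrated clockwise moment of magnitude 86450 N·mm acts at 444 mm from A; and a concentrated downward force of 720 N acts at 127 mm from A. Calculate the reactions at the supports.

Resultant of the distributed load: 2.2 × 279 = 613.8 N at 380.5 mm from A.
Moments about A: B_y·646 − 120·580 − (2.2·279)·380.5 − 86450 − 720·127 = 0 → B_y = 481040.9/646 = 744.645 ≈ 744.6 N.
ΣF_y = 0: A_y + 744.645 − 120 − 2.2·279 − 720 = 0 → A_y = 709.2 N.
ΣF_x = 0: no horizontal applied forces, so A_x = 0.

A_x = 0, A_y = 709.2 N, B_y = 744.6 N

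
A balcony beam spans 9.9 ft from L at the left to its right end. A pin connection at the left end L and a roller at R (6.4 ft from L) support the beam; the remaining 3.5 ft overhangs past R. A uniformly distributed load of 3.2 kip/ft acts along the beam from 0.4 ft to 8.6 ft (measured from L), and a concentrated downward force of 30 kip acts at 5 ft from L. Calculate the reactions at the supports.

Resultant of the distributed load: 3.2 × 8.2 = 26.24 kip at 4.5 ft from L.
Taking moments about L: R_y·6.4 − (3.2·8.2)·4.5 − 30·5 = 0 → R_y = 268.08/6.4 = 41.8875 ≈ 41.89 kip.
ΣF_y = 0: L_y + 41.8875 − 3.2·8.2 − 30 = 0 → L_y = 14.35 kip.
ΣF_x = 0: no horizontal applied forces, so L_x = 0.

L_x = 0, L_y = 14.35 kip, R_y = 41.89 kip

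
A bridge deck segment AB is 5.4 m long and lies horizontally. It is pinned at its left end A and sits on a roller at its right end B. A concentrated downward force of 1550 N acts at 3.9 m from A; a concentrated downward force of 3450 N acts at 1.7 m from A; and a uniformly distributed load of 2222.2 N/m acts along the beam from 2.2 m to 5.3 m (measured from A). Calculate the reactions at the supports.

A_x = 0, A_y = 4899 N, B_y = 6989 N

Resultant of the distributed load: 2222.2 × 3.1 = 6888.82 N at 3.75 m from A.
ΣM about A: B_y·5.4 − 1550·3.9 − 3450·1.7 − (2222.2·3.1)·3.75 = 0 → B_y = 37743.075/5.4 = 6989.46 ≈ 6989 N.
ΣF_y = 0: A_y + 6989.46 − 1550 − 3450 − 2222.2·3.1 = 0 → A_y = 4899 N.
ΣF_x = 0: no horizontal applied forces, so A_x = 0.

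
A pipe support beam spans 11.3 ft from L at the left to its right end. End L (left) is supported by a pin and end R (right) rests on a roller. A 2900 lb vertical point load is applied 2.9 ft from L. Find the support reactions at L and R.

L_x = 0, L_y = 2156 lb, R_y = 744.2 lb

Moments about L: R_y·11.3 − 2900·2.9 = 0 → R_y = 8410/11.3 = 744.248 ≈ 744.2 lb.
ΣF_y = 0: L_y + 744.248 − 2900 = 0 → L_y = 2156 lb.
ΣF_x = 0: no horizontal applied forces, so L_x = 0.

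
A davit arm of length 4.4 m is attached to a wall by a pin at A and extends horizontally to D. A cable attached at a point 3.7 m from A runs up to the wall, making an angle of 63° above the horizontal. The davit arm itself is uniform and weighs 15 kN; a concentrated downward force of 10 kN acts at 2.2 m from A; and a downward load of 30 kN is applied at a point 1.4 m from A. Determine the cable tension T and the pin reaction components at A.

T = 29.42 kN, A_x = 13.36 kN, A_y = 28.78 kN

ΣM about A: T·sin63°·3.7 − 15·2.2 − 10·2.2 − 30·1.4 = 0 → T = 97/(3.7·0.891007) = 29.4231 ≈ 29.42 kN.
ΣF_x = 0: A_x − T·cos63° = 0 → A_x = 29.4231 × 0.45399 = 13.36 kN.
ΣF_y = 0: A_y + T·sin63° − 15 − 10 − 30 = 0 → A_y = 55 − 29.4231 × 0.891007 = 28.78 kN.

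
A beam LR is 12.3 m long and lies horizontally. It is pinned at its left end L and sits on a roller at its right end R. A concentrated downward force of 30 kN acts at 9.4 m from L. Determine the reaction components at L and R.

Taking moments about L: R_y·12.3 − 30·9.4 = 0 → R_y = 282/12.3 = 22.9268 ≈ 22.93 kN.
ΣF_y = 0: L_y + 22.9268 − 30 = 0 → L_y = 7.073 kN.
ΣF_x = 0: no horizontal applied forces, so L_x = 0.

L_x = 0, L_y = 7.073 kN, R_y = 22.93 kN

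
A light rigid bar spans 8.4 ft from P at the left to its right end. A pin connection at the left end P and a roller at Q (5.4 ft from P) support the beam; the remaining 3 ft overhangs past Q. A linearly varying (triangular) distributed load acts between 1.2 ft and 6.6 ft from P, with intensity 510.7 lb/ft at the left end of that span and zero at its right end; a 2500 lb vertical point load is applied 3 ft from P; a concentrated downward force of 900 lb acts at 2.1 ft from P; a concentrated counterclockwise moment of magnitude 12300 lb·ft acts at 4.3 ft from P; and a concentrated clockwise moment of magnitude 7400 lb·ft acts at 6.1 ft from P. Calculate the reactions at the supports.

Resultant of the triangular load: ½ × 510.7 × 5.4 = 1378.89 lb, acting at 3 ft from P (one-third of the span from the peak).
ΣM about P: Q_y·5.4 − (½·510.7·5.4)·3 − 2500·3 − 900·2.1 + 12300 − 7400 = 0 → Q_y = 8626.67/5.4 = 1597.53 ≈ 1598 lb.
ΣF_y = 0: P_y + 1597.53 − ½·510.7·5.4 − 2500 − 900 = 0 → P_y = 3181 lb.
ΣF_x = 0: no horizontal applied forces, so P_x = 0.

P_x = 0, P_y = 3181 lb, Q_y = 1598 lb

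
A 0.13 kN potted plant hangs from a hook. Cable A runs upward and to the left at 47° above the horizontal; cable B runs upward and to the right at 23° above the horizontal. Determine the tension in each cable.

T_A = 0.1273 kN, T_B = 0.09435 kN

ΣF_x = 0: −T_A·cos47° + T_B·cos23° = 0 → T_B = 0.740896·T_A.
ΣF_y = 0: T_A·sin47° + T_B·sin23° = 0.13.
Substitute: T_A·(0.731354 + 0.740896·0.390731) = 0.13 → T_A = 0.127345 ≈ 0.1273 kN.
Then T_B = 0.740896 × 0.127345 = 0.09435 kN.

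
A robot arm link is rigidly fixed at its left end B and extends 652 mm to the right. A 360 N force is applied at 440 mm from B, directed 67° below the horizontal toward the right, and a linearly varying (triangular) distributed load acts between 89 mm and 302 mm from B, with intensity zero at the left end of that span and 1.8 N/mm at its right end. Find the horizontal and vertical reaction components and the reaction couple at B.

Resultant of the triangular load: ½ × 1.8 × 213 = 191.7 N, acting at 231 mm from B (one-third of the span from the peak).
ΣF_x = 0: B_x + 360·cos67° = 0 → B_x = -140.7 N.
ΣF_y = 0: B_y − 360·sin67° − ½·1.8·213 = 0 → B_y = 523.1 N.
ΣM about B: M_B − 360·sin67°·440 − (½·1.8·213)·231 = 0 → M_B = 190100 N·mm.

B_x = -140.7 N, B_y = 523.1 N, M_B = 190100 N·mm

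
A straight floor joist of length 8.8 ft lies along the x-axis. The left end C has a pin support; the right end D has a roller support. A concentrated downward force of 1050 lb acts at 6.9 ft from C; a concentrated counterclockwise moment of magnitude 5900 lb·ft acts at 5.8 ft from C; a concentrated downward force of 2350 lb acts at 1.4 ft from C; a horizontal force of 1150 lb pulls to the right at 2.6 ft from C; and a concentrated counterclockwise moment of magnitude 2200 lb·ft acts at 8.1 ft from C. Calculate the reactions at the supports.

C_x = -1150 lb, C_y = 3123 lb, D_y = 276.7 lb

Moments about C: D_y·8.8 − 1050·6.9 + 5900 − 2350·1.4 + 2200 = 0 → D_y = 2435/8.8 = 276.705 ≈ 276.7 lb.
ΣF_y = 0: C_y + 276.705 − 1050 − 2350 = 0 → C_y = 3123 lb.
ΣF_x = 0: C_x + 1150 = 0 → C_x = -1150 lb.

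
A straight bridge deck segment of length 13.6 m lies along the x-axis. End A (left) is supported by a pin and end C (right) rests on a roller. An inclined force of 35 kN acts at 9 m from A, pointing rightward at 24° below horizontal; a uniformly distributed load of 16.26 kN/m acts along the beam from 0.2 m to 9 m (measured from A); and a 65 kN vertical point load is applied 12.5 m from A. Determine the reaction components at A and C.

A_x = -31.97 kN, A_y = 104.8 kN, C_y = 117.6 kN

Resultant of the distributed load: 16.26 × 8.8 = 143.088 kN at 4.6 m from A.
ΣM about A: C_y·13.6 − 35·sin24°·9 − (16.26·8.8)·4.6 − 65·12.5 = 0 → C_y = 1598.83/13.6 = 117.561 ≈ 117.6 kN.
ΣF_y = 0: A_y + 117.561 − 35·sin24° − 16.26·8.8 − 65 = 0 → A_y = 104.8 kN.
ΣF_x = 0: A_x + 35·cos24° = 0 → A_x = -31.97 kN.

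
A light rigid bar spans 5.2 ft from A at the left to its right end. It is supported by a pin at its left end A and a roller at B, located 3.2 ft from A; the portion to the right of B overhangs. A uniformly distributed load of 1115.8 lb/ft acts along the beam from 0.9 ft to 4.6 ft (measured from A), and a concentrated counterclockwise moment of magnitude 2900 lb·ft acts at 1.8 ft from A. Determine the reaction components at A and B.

Resultant of the distributed load: 1115.8 × 3.7 = 4128.46 lb at 2.75 ft from A.
Moments about A: B_y·3.2 − (1115.8·3.7)·2.75 + 2900 = 0 → B_y = 8453.265/3.2 = 2641.65 ≈ 2642 lb.
ΣF_y = 0: A_y + 2641.65 − 1115.8·3.7 = 0 → A_y = 1487 lb.
ΣF_x = 0: no horizontal applied forces, so A_x = 0.

A_x = 0, A_y = 1487 lb, B_y = 2642 lb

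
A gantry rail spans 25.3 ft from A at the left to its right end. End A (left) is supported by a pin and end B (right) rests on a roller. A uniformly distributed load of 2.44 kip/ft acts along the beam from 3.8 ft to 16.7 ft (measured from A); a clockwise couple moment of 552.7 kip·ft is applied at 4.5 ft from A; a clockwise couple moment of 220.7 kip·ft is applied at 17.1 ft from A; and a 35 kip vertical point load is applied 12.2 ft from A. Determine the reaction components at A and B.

A_x = 0, A_y = 6.277 kip, B_y = 60.20 kip

Resultant of the distributed load: 2.44 × 12.9 = 31.476 kip at 10.25 ft from A.
Moments about A: B_y·25.3 − (2.44·12.9)·10.25 − 552.7 − 220.7 − 35·12.2 = 0 → B_y = 1523.029/25.3 = 60.1988 ≈ 60.20 kip.
ΣF_y = 0: A_y + 60.1988 − 2.44·12.9 − 35 = 0 → A_y = 6.277 kip.
ΣF_x = 0: no horizontal applied forces, so A_x = 0.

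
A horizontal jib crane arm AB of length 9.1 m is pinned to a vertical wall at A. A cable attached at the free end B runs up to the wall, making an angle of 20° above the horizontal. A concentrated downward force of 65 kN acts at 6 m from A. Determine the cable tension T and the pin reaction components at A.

ΣM about A: T·sin20°·9.1 − 65·6 = 0 → T = 390/(9.1·0.34202) = 125.306 ≈ 125.3 kN.
ΣF_x = 0: A_x − T·cos20° = 0 → A_x = 125.306 × 0.939693 = 117.7 kN.
ΣF_y = 0: A_y + T·sin20° − 65 = 0 → A_y = 65 − 125.306 × 0.34202 = 22.14 kN.

T = 125.3 kN, A_x = 117.7 kN, A_y = 22.14 kN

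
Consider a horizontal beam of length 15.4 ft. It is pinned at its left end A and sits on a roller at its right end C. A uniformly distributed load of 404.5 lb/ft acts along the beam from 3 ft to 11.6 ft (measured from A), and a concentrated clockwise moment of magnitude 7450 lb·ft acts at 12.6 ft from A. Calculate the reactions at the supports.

A_x = 0, A_y = 1346 lb, C_y = 2133 lb

Resultant of the distributed load: 404.5 × 8.6 = 3478.7 lb at 7.3 ft from A.
Moments about A: C_y·15.4 − (404.5·8.6)·7.3 − 7450 = 0 → C_y = 32844.51/15.4 = 2132.76 ≈ 2133 lb.
ΣF_y = 0: A_y + 2132.76 − 404.5·8.6 = 0 → A_y = 1346 lb.
ΣF_x = 0: no horizontal applied forces, so A_x = 0.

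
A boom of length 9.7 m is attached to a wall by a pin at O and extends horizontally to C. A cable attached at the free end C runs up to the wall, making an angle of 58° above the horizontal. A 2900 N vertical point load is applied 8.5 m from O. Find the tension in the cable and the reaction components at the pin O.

T = 2997 N, O_x = 1588 N, O_y = 358.8 N

ΣM about O: T·sin58°·9.7 − 2900·8.5 = 0 → T = 24650/(9.7·0.848048) = 2996.57 ≈ 2997 N.
ΣF_x = 0: O_x − T·cos58° = 0 → O_x = 2996.57 × 0.529919 = 1588 N.
ΣF_y = 0: O_y + T·sin58° − 2900 = 0 → O_y = 2900 − 2996.57 × 0.848048 = 358.8 N.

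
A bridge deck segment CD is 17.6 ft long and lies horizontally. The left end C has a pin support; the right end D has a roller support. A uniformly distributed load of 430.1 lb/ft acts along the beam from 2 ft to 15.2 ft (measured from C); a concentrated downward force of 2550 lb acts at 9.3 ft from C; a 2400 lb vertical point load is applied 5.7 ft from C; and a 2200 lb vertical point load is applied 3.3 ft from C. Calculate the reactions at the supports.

Resultant of the distributed load: 430.1 × 13.2 = 5677.32 lb at 8.6 ft from C.
Taking moments about C: D_y·17.6 − (430.1·13.2)·8.6 − 2550·9.3 − 2400·5.7 − 2200·3.3 = 0 → D_y = 93479.952/17.6 = 5311.36 ≈ 5311 lb.
ΣF_y = 0: C_y + 5311.36 − 430.1·13.2 − 2550 − 2400 − 2200 = 0 → C_y = 7516 lb.
ΣF_x = 0: no horizontal applied forces, so C_x = 0.

C_x = 0, C_y = 7516 lb, D_y = 5311 lb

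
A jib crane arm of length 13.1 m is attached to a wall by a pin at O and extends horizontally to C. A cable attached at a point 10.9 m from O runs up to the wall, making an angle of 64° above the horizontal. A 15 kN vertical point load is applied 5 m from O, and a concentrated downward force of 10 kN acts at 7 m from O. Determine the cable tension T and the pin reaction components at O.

T = 14.80 kN, O_x = 6.488 kN, O_y = 11.70 kN

ΣM about O: T·sin64°·10.9 − 15·5 − 10·7 = 0 → T = 145/(10.9·0.898794) = 14.8007 ≈ 14.80 kN.
ΣF_x = 0: O_x − T·cos64° = 0 → O_x = 14.8007 × 0.438371 = 6.488 kN.
ΣF_y = 0: O_y + T·sin64° − 15 − 10 = 0 → O_y = 25 − 14.8007 × 0.898794 = 11.70 kN.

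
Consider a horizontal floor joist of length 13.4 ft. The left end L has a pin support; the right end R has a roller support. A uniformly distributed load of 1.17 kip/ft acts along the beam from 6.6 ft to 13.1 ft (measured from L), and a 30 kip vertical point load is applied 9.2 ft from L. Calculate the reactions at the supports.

L_x = 0, L_y = 11.42 kip, R_y = 26.19 kip

Resultant of the distributed load: 1.17 × 6.5 = 7.605 kip at 9.85 ft from L.
ΣM about L: R_y·13.4 − (1.17·6.5)·9.85 − 30·9.2 = 0 → R_y = 350.90925/13.4 = 26.1873 ≈ 26.19 kip.
ΣF_y = 0: L_y + 26.1873 − 1.17·6.5 − 30 = 0 → L_y = 11.42 kip.
ΣF_x = 0: no horizontal applied forces, so L_x = 0.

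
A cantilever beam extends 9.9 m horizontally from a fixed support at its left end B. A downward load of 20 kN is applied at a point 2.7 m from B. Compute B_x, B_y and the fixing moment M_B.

B_x = 0, B_y = 20.00 kN, M_B = 54.00 kN·m

ΣF_x = 0: B_x = 0.
ΣF_y = 0: B_y − 20 = 0 → B_y = 20.00 kN.
ΣM about B: M_B − 20·2.7 = 0 → M_B = 54.00 kN·m.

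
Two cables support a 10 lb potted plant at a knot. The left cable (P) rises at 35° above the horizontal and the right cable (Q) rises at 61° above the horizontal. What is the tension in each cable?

ΣF_x = 0: −T_P·cos35° + T_Q·cos61° = 0 → T_Q = 1.68964·T_P.
ΣF_y = 0: T_P·sin35° + T_Q·sin61° = 10.
Substitute: T_P·(0.573576 + 1.68964·0.87462) = 10 → T_P = 4.87479 ≈ 4.875 lb.
Then T_Q = 1.68964 × 4.87479 = 8.237 lb.

T_P = 4.875 lb, T_Q = 8.237 lb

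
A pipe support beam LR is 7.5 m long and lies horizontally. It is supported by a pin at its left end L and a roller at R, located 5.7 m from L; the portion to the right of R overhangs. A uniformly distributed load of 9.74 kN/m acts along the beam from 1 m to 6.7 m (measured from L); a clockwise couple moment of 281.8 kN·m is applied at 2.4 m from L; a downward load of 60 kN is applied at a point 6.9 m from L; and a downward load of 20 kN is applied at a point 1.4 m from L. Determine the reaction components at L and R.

Resultant of the distributed load: 9.74 × 5.7 = 55.518 kN at 3.85 m from L.
ΣM about L: R_y·5.7 − (9.74·5.7)·3.85 − 281.8 − 60·6.9 − 20·1.4 = 0 → R_y = 937.5443/5.7 = 164.481 ≈ 164.5 kN.
ΣF_y = 0: L_y + 164.481 − 9.74·5.7 − 60 − 20 = 0 → L_y = -28.96 kN.
ΣF_x = 0: no horizontal applied forces, so L_x = 0.

L_x = 0, L_y = -28.96 kN, R_y = 164.5 kN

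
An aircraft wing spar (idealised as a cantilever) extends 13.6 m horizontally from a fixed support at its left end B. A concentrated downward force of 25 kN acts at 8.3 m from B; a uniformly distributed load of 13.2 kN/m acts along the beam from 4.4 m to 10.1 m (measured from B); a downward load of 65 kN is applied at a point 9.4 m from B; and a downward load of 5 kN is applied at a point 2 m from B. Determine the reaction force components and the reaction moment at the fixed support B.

B_x = 0, B_y = 170.2 kN, M_B = 1374 kN·m

Resultant of the distributed load: 13.2 × 5.7 = 75.24 kN at 7.25 m from B.
ΣF_x = 0: B_x = 0.
ΣF_y = 0: B_y − 25 − 13.2·5.7 − 65 − 5 = 0 → B_y = 170.2 kN.
ΣM about B: M_B − 25·8.3 − (13.2·5.7)·7.25 − 65·9.4 − 5·2 = 0 → M_B = 1374 kN·m.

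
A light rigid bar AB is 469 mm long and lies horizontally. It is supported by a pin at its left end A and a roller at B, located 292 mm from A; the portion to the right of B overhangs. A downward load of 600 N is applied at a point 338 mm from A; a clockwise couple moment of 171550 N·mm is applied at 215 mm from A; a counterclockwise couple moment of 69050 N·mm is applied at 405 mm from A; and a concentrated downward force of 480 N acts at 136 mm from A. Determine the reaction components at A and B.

A_x = 0, A_y = -189.1 N, B_y = 1269 N

ΣM about A: B_y·292 − 600·338 − 171550 + 69050 − 480·136 = 0 → B_y = 370580/292 = 1269.11 ≈ 1269 N.
ΣF_y = 0: A_y + 1269.11 − 600 − 480 = 0 → A_y = -189.1 N.
ΣF_x = 0: no horizontal applied forces, so A_x = 0.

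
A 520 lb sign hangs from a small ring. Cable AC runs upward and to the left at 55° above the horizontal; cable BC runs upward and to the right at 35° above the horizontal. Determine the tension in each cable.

T_AC = 426.0 lb, T_BC = 298.3 lb

ΣF_x = 0: −T_AC·cos55° + T_BC·cos35° = 0 → T_BC = 0.700208·T_AC.
ΣF_y = 0: T_AC·sin55° + T_BC·sin35° = 520.
Substitute: T_AC·(0.819152 + 0.700208·0.573576) = 520 → T_AC = 425.959 ≈ 426.0 lb.
Then T_BC = 0.700208 × 425.959 = 298.3 lb.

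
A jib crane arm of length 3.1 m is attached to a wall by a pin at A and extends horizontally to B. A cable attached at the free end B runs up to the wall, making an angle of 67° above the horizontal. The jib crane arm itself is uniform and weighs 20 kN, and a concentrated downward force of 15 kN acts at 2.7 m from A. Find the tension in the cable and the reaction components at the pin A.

T = 25.06 kN, A_x = 9.790 kN, A_y = 11.94 kN

ΣM about A: T·sin67°·3.1 − 20·1.55 − 15·2.7 = 0 → T = 71.5/(3.1·0.920505) = 25.0564 ≈ 25.06 kN.
ΣF_x = 0: A_x − T·cos67° = 0 → A_x = 25.0564 × 0.390731 = 9.790 kN.
ΣF_y = 0: A_y + T·sin67° − 20 − 15 = 0 → A_y = 35 − 25.0564 × 0.920505 = 11.94 kN.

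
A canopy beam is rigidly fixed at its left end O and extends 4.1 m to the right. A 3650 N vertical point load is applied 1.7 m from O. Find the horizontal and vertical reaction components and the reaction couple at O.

O_x = 0, O_y = 3650 N, M_O = 6205 N·m

ΣF_x = 0: O_x = 0.
ΣF_y = 0: O_y − 3650 = 0 → O_y = 3650 N.
ΣM about O: M_O − 3650·1.7 = 0 → M_O = 6205 N·m.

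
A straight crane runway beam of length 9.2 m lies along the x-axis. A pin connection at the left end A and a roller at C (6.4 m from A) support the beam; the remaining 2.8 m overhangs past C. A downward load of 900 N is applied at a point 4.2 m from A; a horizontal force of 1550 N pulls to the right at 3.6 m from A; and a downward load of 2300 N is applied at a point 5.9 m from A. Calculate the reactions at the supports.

A_x = -1550 N, A_y = 489.1 N, C_y = 2711 N

Moments about A: C_y·6.4 − 900·4.2 − 2300·5.9 = 0 → C_y = 17350/6.4 = 2710.94 ≈ 2711 N.
ΣF_y = 0: A_y + 2710.94 − 900 − 2300 = 0 → A_y = 489.1 N.
ΣF_x = 0: A_x + 1550 = 0 → A_x = -1550 N.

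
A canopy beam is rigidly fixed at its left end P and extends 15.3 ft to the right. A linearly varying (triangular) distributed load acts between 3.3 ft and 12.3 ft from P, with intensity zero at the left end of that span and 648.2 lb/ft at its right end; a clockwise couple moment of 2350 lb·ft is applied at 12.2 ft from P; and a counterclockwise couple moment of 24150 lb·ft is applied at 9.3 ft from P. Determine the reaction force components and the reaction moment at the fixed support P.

P_x = 0, P_y = 2917 lb, M_P = 5327 lb·ft

Resultant of the triangular load: ½ × 648.2 × 9 = 2916.9 lb, acting at 9.3 ft from P (one-third of the span from the peak).
ΣF_x = 0: P_x = 0.
ΣF_y = 0: P_y − ½·648.2·9 = 0 → P_y = 2917 lb.
ΣM about P: M_P − (½·648.2·9)·9.3 − 2350 + 24150 = 0 → M_P = 5327 lb·ft.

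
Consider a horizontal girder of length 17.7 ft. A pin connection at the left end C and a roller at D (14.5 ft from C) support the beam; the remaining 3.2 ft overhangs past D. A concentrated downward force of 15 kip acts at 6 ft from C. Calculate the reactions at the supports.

Taking moments about C: D_y·14.5 − 15·6 = 0 → D_y = 90/14.5 = 6.2069 ≈ 6.207 kip.
ΣF_y = 0: C_y + 6.2069 − 15 = 0 → C_y = 8.793 kip.
ΣF_x = 0: no horizontal applied forces, so C_x = 0.

C_x = 0, C_y = 8.793 kip, D_y = 6.207 kip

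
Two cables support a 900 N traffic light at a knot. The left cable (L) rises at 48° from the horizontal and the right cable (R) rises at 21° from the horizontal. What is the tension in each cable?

T_L = 900.0 N, T_R = 645.1 N

ΣF_x = 0: −T_L·cos48° + T_R·cos21° = 0 → T_R = 0.716736·T_L.
ΣF_y = 0: T_L·sin48° + T_R·sin21° = 900.
Substitute: T_L·(0.743145 + 0.716736·0.358368) = 900 → T_L = 900.0 N.
Then T_R = 0.716736 × 900 = 645.1 N.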